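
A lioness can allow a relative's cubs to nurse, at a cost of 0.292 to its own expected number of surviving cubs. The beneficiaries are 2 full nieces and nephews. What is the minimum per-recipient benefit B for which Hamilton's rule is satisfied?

r to a full niece or nephew = 1/4 (full aunt/uncle↔niece/nephew: two paths of length 3 through the shared grandparent pair: r = 2·(1/2)^3 = 1/4).
Hamilton's rule with n recipients of equal r: n·r·B > C, so B > C/(n·r) = 0.292/(2·0.25) = 0.584.

0.584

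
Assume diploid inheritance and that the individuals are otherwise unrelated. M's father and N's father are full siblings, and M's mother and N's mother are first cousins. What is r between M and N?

0.15625

Independent pedigree routes through distinct common ancestors add.
M and N are related in two ways: first cousins through their fathers (r = 1/8) and second cousins through their mothers (r = 1/32).
r = 1/8 + 1/32 = 0.15625.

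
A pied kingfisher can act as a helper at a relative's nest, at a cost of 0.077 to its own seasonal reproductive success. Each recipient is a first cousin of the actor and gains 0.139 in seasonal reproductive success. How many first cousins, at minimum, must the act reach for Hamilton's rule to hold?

r to a first cousin = 1/8 (first cousins share one grandparent pair — two paths of length 4: r = 2·(1/2)^4 = 1/8).
Hamilton's rule: n·r·B > C  ⇒  n > C/(r·B) = 0.077/(0.125·0.139) = 4.432.
The smallest integer exceeding 4.432 is 5.

5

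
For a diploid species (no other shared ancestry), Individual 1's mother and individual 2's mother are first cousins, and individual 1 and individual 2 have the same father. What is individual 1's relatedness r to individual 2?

Relatedness sums over independent paths through distinct common ancestors.
Individual 1 and individual 2 are related in two ways: second cousins through their mothers (r = 1/32) and half-sibs through their shared father (r = 1/4).
r = 1/32 + 1/4 = 9/32 = 0.28125.

0.28125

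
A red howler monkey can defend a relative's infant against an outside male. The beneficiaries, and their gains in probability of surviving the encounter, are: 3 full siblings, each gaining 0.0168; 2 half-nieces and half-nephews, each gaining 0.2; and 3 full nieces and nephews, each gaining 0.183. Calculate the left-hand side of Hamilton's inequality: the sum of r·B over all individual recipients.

r to a full sibling = 0.5 (full sibs share both parents — two paths of length 2: r = 2·(1/2)^2 = 1/2).
r to a half-niece or half-nephew = 0.125 (half-aunt/uncle↔niece/nephew: one path of length 3: r = (1/2)^3 = 1/8).
r to a full niece or nephew = 0.25 (full aunt/uncle↔niece/nephew: two paths of length 3 through the shared grandparent pair: r = 2·(1/2)^3 = 1/4).
Summing one r·B term per recipient: 3·0.5·0.0168 + 2·0.125·0.2 + 3·0.25·0.183 = 0.21245.

0.21245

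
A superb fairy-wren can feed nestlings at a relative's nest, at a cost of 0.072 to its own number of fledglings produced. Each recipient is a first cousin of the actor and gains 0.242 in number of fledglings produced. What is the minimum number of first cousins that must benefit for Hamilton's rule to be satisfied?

3

r to a first cousin = 1/8 (first cousins share one grandparent pair — two paths of length 4: r = 2·(1/2)^4 = 1/8).
Hamilton's rule: n·r·B > C  ⇒  n > C/(r·B) = 0.072/(0.125·0.242) = 2.38.
The smallest integer exceeding 2.38 is 3.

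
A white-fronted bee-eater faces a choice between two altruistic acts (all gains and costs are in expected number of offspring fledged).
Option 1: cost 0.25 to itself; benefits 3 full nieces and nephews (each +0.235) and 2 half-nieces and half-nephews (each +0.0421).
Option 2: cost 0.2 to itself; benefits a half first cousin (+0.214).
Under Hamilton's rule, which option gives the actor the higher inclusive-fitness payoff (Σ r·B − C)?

Option 1

Option 1: r to a full niece or nephew = 0.25.
Option 1: r to a half-niece or half-nephew = 0.125.
Option 1: Σ r·B − C = (3·0.25·0.235 + 2·0.125·0.0421) − 0.25 = -0.063225.
Option 2: r to a half first cousin = 0.0625.
Option 2: Σ r·B − C = (1·0.0625·0.214) − 0.2 = -0.186625.
Option 1 has the higher net inclusive-fitness payoff.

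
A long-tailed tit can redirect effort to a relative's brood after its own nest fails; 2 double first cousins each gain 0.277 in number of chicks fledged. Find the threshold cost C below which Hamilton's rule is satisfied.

0.1385

r to a double first cousin = 0.25 (double first cousins share both grandparent pairs — four paths of length 4: r = 4·(1/2)^4 = 1/4).
Hamilton's rule: n·r·B > C, so the trait is favored while C < n·r·B = 2·0.25·0.277 = 0.1385.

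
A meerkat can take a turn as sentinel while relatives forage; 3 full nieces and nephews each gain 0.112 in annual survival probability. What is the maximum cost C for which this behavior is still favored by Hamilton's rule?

0.084

r to a full niece or nephew = 1/4 (full aunt/uncle↔niece/nephew: two paths of length 3 through the shared grandparent pair: r = 2·(1/2)^3 = 1/4).
Hamilton's rule: n·r·B > C, so the trait is favored while C < n·r·B = 3·0.25·0.112 = 0.084.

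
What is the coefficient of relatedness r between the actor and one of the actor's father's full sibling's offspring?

0.125

Each parent–offspring link contributes a factor of 1/2, and independent paths through distinct common ancestors add.
First cousins share one grandparent pair — two paths of length 4: r = 2·(1/2)^4 = 1/8.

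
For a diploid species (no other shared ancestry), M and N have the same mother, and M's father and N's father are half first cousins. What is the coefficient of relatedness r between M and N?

Wright's path rule: contributions from independent ancestry routes add.
M and N are related in two ways: half-sibs through their shared mother (r = 1/4) and half second cousins through their fathers (r = 1/64).
r = 1/4 + 1/64 = 0.265625.

0.265625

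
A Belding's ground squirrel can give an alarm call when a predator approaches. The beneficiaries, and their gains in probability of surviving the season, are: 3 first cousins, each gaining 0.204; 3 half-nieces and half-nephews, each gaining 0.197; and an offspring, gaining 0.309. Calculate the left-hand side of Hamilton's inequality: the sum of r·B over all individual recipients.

r to a first cousin = 1/8 (first cousins share one grandparent pair — two paths of length 4: r = 2·(1/2)^4 = 1/8).
r to a half-niece or half-nephew = 0.125 (half-aunt/uncle↔niece/nephew: one path of length 3: r = (1/2)^3 = 1/8).
r to an offspring = 1/2 (one parent–offspring link: r = (1/2)^1 = 1/2).
Summing one r·B term per recipient: 3·0.125·0.204 + 3·0.125·0.197 + 1·0.5·0.309 = 0.304875.

0.304875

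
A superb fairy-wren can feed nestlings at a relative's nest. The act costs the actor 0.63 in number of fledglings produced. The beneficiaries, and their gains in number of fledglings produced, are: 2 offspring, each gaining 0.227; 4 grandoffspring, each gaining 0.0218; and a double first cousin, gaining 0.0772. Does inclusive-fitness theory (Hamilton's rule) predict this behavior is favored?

No

Hamilton's rule: the trait is favored when the sum of r·B over every recipient exceeds the actor's cost C.
r to an offspring = 1/2 (one parent–offspring link: r = (1/2)^1 = 1/2).
r to a grandoffspring = 0.25 (two parent–offspring links: r = (1/2)^2 = 1/4).
r to a double first cousin = 1/4 (double first cousins share both grandparent pairs — four paths of length 4: r = 4·(1/2)^4 = 1/4).
Summing one r·B term per recipient: 2·0.5·0.227 + 4·0.25·0.0218 + 1·0.25·0.0772 = 0.2681.
0.2681 < 0.63: the indirect benefit is less than the cost.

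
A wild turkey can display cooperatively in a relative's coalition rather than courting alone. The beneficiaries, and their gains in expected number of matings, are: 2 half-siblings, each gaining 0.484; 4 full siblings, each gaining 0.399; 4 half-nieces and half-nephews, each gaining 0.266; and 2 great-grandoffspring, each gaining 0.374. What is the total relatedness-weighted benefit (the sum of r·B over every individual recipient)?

1.2665

r to a half-sibling = 0.25 (half-sibs share one parent — one path of length 2: r = (1/2)^2 = 1/4).
r to a full sibling = 1/2 (full sibs share both parents — two paths of length 2: r = 2·(1/2)^2 = 1/2).
r to a half-niece or half-nephew = 0.125 (half-aunt/uncle↔niece/nephew: one path of length 3: r = (1/2)^3 = 1/8).
r to a great-grandoffspring = 0.125 (three parent–offspring links: r = (1/2)^3 = 1/8).
Summing one r·B term per recipient: 2·0.25·0.484 + 4·0.5·0.399 + 4·0.125·0.266 + 2·0.125·0.374 = 1.2665.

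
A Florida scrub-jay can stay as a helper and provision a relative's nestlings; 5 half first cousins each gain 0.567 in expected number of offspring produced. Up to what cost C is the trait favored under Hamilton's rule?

0.1771875

r to a half first cousin = 0.0625 (half first cousins share one grandparent — one path of length 4: r = (1/2)^4 = 1/16).
Hamilton's rule: n·r·B > C, so the trait is favored while C < n·r·B = 5·0.0625·0.567 = 0.1771875.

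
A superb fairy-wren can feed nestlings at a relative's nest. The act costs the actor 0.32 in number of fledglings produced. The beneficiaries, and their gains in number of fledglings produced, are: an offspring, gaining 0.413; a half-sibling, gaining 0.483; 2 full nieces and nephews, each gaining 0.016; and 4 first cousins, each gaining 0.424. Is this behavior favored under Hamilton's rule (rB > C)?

Yes

Hamilton's rule: the trait is favored when the sum of r·B over every recipient exceeds the actor's cost C.
r to an offspring = 1/2 (one parent–offspring link: r = (1/2)^1 = 1/2).
r to a half-sibling = 0.25 (half-sibs share one parent — one path of length 2: r = (1/2)^2 = 1/4).
r to a full niece or nephew = 0.25 (full aunt/uncle↔niece/nephew: two paths of length 3 through the shared grandparent pair: r = 2·(1/2)^3 = 1/4).
r to a first cousin = 1/8 (first cousins share one grandparent pair — two paths of length 4: r = 2·(1/2)^4 = 1/8).
Summing one r·B term per recipient: 1·0.5·0.413 + 1·0.25·0.483 + 2·0.25·0.016 + 4·0.125·0.424 = 0.54725.
0.54725 > 0.32: the indirect benefit exceeds the cost.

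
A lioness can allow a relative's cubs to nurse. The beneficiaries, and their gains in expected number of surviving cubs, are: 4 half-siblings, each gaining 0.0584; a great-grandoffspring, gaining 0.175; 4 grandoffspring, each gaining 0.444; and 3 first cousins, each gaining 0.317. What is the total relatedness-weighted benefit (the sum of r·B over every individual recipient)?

r to a half-sibling = 1/4 (half-sibs share one parent — one path of length 2: r = (1/2)^2 = 1/4).
r to a great-grandoffspring = 1/8 (three parent–offspring links: r = (1/2)^3 = 1/8).
r to a grandoffspring = 1/4 (two parent–offspring links: r = (1/2)^2 = 1/4).
r to a first cousin = 1/8 (first cousins share one grandparent pair — two paths of length 4: r = 2·(1/2)^4 = 1/8).
Summing one r·B term per recipient: 4·0.25·0.0584 + 1·0.125·0.175 + 4·0.25·0.444 + 3·0.125·0.317 = 0.64315.

0.64315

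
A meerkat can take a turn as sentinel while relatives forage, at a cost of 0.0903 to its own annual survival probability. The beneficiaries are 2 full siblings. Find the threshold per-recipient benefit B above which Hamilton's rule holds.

0.0903

r to a full sibling = 1/2 (full sibs share both parents — two paths of length 2: r = 2·(1/2)^2 = 1/2).
Hamilton's rule with n recipients of equal r: n·r·B > C, so B > C/(n·r) = 0.0903/(2·0.5) = 0.0903.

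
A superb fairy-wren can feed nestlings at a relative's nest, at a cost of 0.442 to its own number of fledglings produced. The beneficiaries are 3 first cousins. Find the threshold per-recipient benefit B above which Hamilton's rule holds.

1.1787

r to a first cousin = 0.125 (first cousins share one grandparent pair — two paths of length 4: r = 2·(1/2)^4 = 1/8).
Hamilton's rule with n recipients of equal r: n·r·B > C, so B > C/(n·r) = 0.442/(3·0.125) = 1.1787.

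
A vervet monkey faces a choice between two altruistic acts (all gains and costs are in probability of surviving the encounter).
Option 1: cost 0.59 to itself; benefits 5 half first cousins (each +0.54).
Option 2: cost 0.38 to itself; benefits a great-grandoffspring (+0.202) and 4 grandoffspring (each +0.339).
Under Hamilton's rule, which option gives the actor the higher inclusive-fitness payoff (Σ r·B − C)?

Option 1: r to a half first cousin = 0.0625.
Option 1: Σ r·B − C = (5·0.0625·0.54) − 0.59 = -0.42125.
Option 2: r to a great-grandoffspring = 0.125.
Option 2: r to a grandoffspring = 0.25.
Option 2: Σ r·B − C = (1·0.125·0.202 + 4·0.25·0.339) − 0.38 = -0.01575.
Option 2 has the higher net inclusive-fitness payoff.

Option 2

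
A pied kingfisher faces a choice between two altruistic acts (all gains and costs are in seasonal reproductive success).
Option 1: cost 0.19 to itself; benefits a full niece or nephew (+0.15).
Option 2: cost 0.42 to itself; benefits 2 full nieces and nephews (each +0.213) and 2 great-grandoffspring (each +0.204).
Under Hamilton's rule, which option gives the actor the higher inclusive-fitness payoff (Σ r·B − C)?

Option 1

Option 1: r to a full niece or nephew = 0.25.
Option 1: Σ r·B − C = (1·0.25·0.15) − 0.19 = -0.1525.
Option 2: r to a full niece or nephew = 0.25.
Option 2: r to a great-grandoffspring = 0.125.
Option 2: Σ r·B − C = (2·0.25·0.213 + 2·0.125·0.204) − 0.42 = -0.2625.
Option 1 has the higher net inclusive-fitness payoff.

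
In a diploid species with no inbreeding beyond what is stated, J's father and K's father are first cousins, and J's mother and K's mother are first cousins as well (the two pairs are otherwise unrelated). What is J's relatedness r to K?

Independent pedigree routes through distinct common ancestors add.
J and K are related in two ways: second cousins through their fathers (r = 1/32) and second cousins through their mothers (r = 1/32).
r = 1/32 + 1/32 = 0.0625.

0.0625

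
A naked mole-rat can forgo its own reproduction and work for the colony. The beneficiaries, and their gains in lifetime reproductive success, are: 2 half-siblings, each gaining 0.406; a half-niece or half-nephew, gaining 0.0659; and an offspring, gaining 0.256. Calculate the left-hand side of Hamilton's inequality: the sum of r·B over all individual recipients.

0.3392375

r to a half-sibling = 1/4 (half-sibs share one parent — one path of length 2: r = (1/2)^2 = 1/4).
r to a half-niece or half-nephew = 0.125 (half-aunt/uncle↔niece/nephew: one path of length 3: r = (1/2)^3 = 1/8).
r to an offspring = 0.5 (one parent–offspring link: r = (1/2)^1 = 1/2).
Summing one r·B term per recipient: 2·0.25·0.406 + 1·0.125·0.0659 + 1·0.5·0.256 = 0.3392375.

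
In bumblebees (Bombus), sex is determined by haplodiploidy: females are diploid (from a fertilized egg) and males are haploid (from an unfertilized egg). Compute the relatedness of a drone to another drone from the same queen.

Haploid brothers each carry a random half of the queen's diploid genome, so on average they share half: r = 1/2.

0.5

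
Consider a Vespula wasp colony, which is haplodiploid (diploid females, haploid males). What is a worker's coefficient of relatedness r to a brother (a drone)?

Her haploid brother carries none of their father's genes and a random half of their mother's genome; that half matches the maternal half of her own genome with probability 1/2: r = 1/2 · 1/2 = 1/4.

0.25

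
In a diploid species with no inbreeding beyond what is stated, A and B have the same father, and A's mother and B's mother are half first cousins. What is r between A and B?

0.265625

With two independent routes of shared ancestry, r is the sum of the two contributions.
A and B are related in two ways: half-sibs through their shared father (r = 1/4) and half second cousins through their mothers (r = 1/64).
r = 1/4 + 1/64 = 17/64 = 0.265625.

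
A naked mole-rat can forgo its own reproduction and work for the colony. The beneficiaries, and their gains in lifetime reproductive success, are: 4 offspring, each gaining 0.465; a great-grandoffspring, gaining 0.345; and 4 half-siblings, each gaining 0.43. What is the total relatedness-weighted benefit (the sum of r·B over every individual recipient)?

1.403125

r to an offspring = 1/2 (one parent–offspring link: r = (1/2)^1 = 1/2).
r to a great-grandoffspring = 1/8 (three parent–offspring links: r = (1/2)^3 = 1/8).
r to a half-sibling = 0.25 (half-sibs share one parent — one path of length 2: r = (1/2)^2 = 1/4).
Summing one r·B term per recipient: 4·0.5·0.465 + 1·0.125·0.345 + 4·0.25·0.43 = 1.403125.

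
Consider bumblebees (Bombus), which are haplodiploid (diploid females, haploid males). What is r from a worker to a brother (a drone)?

Her haploid brother carries none of their father's genes and a random half of their mother's genome; that half matches the maternal half of her own genome with probability 1/2: r = 1/2 · 1/2 = 1/4.

0.25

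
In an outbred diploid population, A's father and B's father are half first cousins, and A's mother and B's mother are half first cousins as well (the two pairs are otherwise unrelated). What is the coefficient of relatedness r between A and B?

Relatedness sums over independent paths through distinct common ancestors.
A and B are related in two ways: half second cousins through their fathers (r = 1/64) and half second cousins through their mothers (r = 1/64).
r = 1/64 + 1/64 = 0.03125.

0.03125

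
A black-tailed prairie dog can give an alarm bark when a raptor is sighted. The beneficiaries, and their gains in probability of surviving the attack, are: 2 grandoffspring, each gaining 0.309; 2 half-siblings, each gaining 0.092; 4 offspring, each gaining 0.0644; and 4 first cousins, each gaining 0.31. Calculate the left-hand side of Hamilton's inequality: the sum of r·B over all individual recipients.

r to a grandoffspring = 0.25 (two parent–offspring links: r = (1/2)^2 = 1/4).
r to a half-sibling = 0.25 (half-sibs share one parent — one path of length 2: r = (1/2)^2 = 1/4).
r to an offspring = 0.5 (one parent–offspring link: r = (1/2)^1 = 1/2).
r to a first cousin = 1/8 (first cousins share one grandparent pair — two paths of length 4: r = 2·(1/2)^4 = 1/8).
Summing one r·B term per recipient: 2·0.25·0.309 + 2·0.25·0.092 + 4·0.5·0.0644 + 4·0.125·0.31 = 0.4843.

0.4843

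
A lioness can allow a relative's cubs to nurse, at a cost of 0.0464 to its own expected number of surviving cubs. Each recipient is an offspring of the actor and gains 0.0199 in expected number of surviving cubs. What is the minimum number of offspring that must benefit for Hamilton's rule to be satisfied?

r to an offspring = 1/2 (one parent–offspring link: r = (1/2)^1 = 1/2).
Hamilton's rule: n·r·B > C  ⇒  n > C/(r·B) = 0.0464/(0.5·0.0199) = 4.663.
The smallest integer exceeding 4.663 is 5.

5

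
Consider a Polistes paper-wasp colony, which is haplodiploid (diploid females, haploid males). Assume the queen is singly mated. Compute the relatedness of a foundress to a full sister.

0.75

Haplodiploid full sisters inherit their father's entire haploid genome identically (contributing 1/2) and on average half of their mother's contribution (1/2 · 1/2 = 1/4); r = 1/2 + 1/4 = 3/4.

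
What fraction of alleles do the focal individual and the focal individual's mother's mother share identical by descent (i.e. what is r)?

Each parent–offspring link contributes a factor of 1/2, and independent paths through distinct common ancestors add.
Two parent–offspring links: r = (1/2)^2 = 1/4.

0.25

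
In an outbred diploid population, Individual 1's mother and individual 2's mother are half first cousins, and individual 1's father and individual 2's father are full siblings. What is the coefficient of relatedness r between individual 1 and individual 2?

0.140625

With two independent routes of shared ancestry, r is the sum of the two contributions.
Individual 1 and individual 2 are related in two ways: half second cousins through their mothers (r = 1/64) and first cousins through their fathers (r = 1/8).
r = 1/64 + 1/8 = 9/64 = 0.140625.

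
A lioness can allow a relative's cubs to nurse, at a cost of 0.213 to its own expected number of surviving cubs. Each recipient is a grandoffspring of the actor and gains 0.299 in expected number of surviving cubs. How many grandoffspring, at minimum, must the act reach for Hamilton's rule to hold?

3

r to a grandoffspring = 1/4 (two parent–offspring links: r = (1/2)^2 = 1/4).
Hamilton's rule: n·r·B > C  ⇒  n > C/(r·B) = 0.213/(0.25·0.299) = 2.849.
The smallest integer exceeding 2.849 is 3.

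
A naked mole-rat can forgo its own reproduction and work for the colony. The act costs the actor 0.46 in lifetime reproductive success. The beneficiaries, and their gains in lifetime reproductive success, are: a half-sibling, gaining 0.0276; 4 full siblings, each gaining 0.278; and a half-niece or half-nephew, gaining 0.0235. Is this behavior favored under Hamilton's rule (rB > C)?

Yes

Hamilton's rule: the trait is favored when the sum of r·B over every recipient exceeds the actor's cost C.
r to a half-sibling = 1/4 (half-sibs share one parent — one path of length 2: r = (1/2)^2 = 1/4).
r to a full sibling = 1/2 (full sibs share both parents — two paths of length 2: r = 2·(1/2)^2 = 1/2).
r to a half-niece or half-nephew = 0.125 (half-aunt/uncle↔niece/nephew: one path of length 3: r = (1/2)^3 = 1/8).
Summing one r·B term per recipient: 1·0.25·0.0276 + 4·0.5·0.278 + 1·0.125·0.0235 = 0.5658375.
0.5658375 > 0.46: the indirect benefit exceeds the cost.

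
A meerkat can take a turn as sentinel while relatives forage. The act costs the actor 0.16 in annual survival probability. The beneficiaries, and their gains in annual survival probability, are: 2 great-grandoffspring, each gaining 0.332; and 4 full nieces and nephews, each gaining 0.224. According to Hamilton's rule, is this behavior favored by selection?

Hamilton's rule: the trait is favored when the sum of r·B over every recipient exceeds the actor's cost C.
r to a great-grandoffspring = 1/8 (three parent–offspring links: r = (1/2)^3 = 1/8).
r to a full niece or nephew = 0.25 (full aunt/uncle↔niece/nephew: two paths of length 3 through the shared grandparent pair: r = 2·(1/2)^3 = 1/4).
Summing one r·B term per recipient: 2·0.125·0.332 + 4·0.25·0.224 = 0.307.
0.307 > 0.16: the indirect benefit exceeds the cost.

Yes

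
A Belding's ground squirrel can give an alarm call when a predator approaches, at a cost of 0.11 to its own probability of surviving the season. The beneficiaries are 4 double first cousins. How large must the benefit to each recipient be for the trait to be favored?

0.11

r to a double first cousin = 0.25 (double first cousins share both grandparent pairs — four paths of length 4: r = 4·(1/2)^4 = 1/4).
Hamilton's rule with n recipients of equal r: n·r·B > C, so B > C/(n·r) = 0.11/(4·0.25) = 0.11.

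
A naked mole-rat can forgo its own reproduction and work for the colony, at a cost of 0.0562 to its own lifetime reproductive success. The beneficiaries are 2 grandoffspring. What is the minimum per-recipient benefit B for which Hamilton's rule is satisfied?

r to a grandoffspring = 0.25 (two parent–offspring links: r = (1/2)^2 = 1/4).
Hamilton's rule with n recipients of equal r: n·r·B > C, so B > C/(n·r) = 0.0562/(2·0.25) = 0.1124.

0.1124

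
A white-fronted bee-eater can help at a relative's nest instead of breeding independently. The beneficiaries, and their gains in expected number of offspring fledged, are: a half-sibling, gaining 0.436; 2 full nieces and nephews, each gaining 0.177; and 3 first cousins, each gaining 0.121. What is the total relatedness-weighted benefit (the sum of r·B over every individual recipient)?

r to a half-sibling = 0.25 (half-sibs share one parent — one path of length 2: r = (1/2)^2 = 1/4).
r to a full niece or nephew = 0.25 (full aunt/uncle↔niece/nephew: two paths of length 3 through the shared grandparent pair: r = 2·(1/2)^3 = 1/4).
r to a first cousin = 0.125 (first cousins share one grandparent pair — two paths of length 4: r = 2·(1/2)^4 = 1/8).
Summing one r·B term per recipient: 1·0.25·0.436 + 2·0.25·0.177 + 3·0.125·0.121 = 0.242875.

0.242875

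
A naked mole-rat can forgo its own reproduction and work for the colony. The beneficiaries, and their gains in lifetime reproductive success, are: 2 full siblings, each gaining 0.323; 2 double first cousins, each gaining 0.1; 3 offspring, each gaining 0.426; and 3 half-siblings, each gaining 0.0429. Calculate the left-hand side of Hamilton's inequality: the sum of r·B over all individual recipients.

r to a full sibling = 0.5 (full sibs share both parents — two paths of length 2: r = 2·(1/2)^2 = 1/2).
r to a double first cousin = 0.25 (double first cousins share both grandparent pairs — four paths of length 4: r = 4·(1/2)^4 = 1/4).
r to an offspring = 1/2 (one parent–offspring link: r = (1/2)^1 = 1/2).
r to a half-sibling = 0.25 (half-sibs share one parent — one path of length 2: r = (1/2)^2 = 1/4).
Summing one r·B term per recipient: 2·0.5·0.323 + 2·0.25·0.1 + 3·0.5·0.426 + 3·0.25·0.0429 = 1.044175.

1.044175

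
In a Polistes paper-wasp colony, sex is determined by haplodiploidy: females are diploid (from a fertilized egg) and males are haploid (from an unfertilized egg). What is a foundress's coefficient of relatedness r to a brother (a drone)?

0.25

Her haploid brother carries none of their father's genes and a random half of their mother's genome; that half matches the maternal half of her own genome with probability 1/2: r = 1/2 · 1/2 = 1/4.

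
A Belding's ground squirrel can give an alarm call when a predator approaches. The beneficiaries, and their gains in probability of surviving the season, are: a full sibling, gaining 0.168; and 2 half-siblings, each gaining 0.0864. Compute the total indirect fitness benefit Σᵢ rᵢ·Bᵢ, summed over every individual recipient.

r to a full sibling = 0.5 (full sibs share both parents — two paths of length 2: r = 2·(1/2)^2 = 1/2).
r to a half-sibling = 1/4 (half-sibs share one parent — one path of length 2: r = (1/2)^2 = 1/4).
Summing one r·B term per recipient: 1·0.5·0.168 + 2·0.25·0.0864 = 0.1272.

0.1272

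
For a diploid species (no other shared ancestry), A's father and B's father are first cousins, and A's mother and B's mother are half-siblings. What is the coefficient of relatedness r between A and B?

0.09375

With two independent routes of shared ancestry, r is the sum of the two contributions.
A and B are related in two ways: second cousins through their fathers (r = 1/32) and half first cousins through their mothers (r = 1/16).
r = 1/32 + 1/16 = 3/32 = 0.09375.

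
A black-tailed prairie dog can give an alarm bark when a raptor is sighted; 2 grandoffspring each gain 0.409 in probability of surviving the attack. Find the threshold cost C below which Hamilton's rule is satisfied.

0.2045

r to a grandoffspring = 1/4 (two parent–offspring links: r = (1/2)^2 = 1/4).
Hamilton's rule: n·r·B > C, so the trait is favored while C < n·r·B = 2·0.25·0.409 = 0.2045.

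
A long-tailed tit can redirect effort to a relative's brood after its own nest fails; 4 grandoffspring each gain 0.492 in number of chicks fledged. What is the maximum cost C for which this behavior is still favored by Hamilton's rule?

r to a grandoffspring = 0.25 (two parent–offspring links: r = (1/2)^2 = 1/4).
Hamilton's rule: n·r·B > C, so the trait is favored while C < n·r·B = 4·0.25·0.492 = 0.492.

0.492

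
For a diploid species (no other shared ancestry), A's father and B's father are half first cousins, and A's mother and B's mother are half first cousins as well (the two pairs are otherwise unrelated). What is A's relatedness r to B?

Relatedness sums over independent paths through distinct common ancestors.
A and B are related in two ways: half second cousins through their fathers (r = 1/64) and half second cousins through their mothers (r = 1/64).
r = 1/64 + 1/64 = 1/32 = 0.03125.

0.03125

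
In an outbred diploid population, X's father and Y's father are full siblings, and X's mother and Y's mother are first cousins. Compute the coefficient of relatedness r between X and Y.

Wright's path rule: contributions from independent ancestry routes add.
X and Y are related in two ways: first cousins through their fathers (r = 1/8) and second cousins through their mothers (r = 1/32).
r = 1/8 + 1/32 = 5/32 = 0.15625.

0.15625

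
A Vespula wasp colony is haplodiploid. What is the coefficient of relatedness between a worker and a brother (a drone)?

Her haploid brother carries none of their father's genes and a random half of their mother's genome; that half matches the maternal half of her own genome with probability 1/2: r = 1/2 · 1/2 = 1/4.

0.25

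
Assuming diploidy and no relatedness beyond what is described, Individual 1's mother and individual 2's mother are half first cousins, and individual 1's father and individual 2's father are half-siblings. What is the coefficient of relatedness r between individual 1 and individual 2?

0.078125

With two independent routes of shared ancestry, r is the sum of the two contributions.
Individual 1 and individual 2 are related in two ways: half second cousins through their mothers (r = 1/64) and half first cousins through their fathers (r = 1/16).
r = 1/64 + 1/16 = 0.078125.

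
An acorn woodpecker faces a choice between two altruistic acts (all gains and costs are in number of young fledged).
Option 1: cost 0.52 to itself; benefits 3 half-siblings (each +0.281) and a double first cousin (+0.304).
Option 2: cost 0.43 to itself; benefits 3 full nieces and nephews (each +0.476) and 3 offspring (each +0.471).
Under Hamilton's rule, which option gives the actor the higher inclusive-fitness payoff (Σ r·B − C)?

Option 2

Option 1: r to a half-sibling = 0.25.
Option 1: r to a double first cousin = 0.25.
Option 1: Σ r·B − C = (3·0.25·0.281 + 1·0.25·0.304) − 0.52 = -0.23325.
Option 2: r to a full niece or nephew = 0.25.
Option 2: r to an offspring = 0.5.
Option 2: Σ r·B − C = (3·0.25·0.476 + 3·0.5·0.471) − 0.43 = 0.6335.
Option 2 has the higher net inclusive-fitness payoff.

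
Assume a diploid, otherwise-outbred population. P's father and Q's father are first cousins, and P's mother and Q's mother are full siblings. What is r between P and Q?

0.15625

Relatedness sums over independent paths through distinct common ancestors.
P and Q are related in two ways: second cousins through their fathers (r = 1/32) and first cousins through their mothers (r = 1/8).
r = 1/32 + 1/8 = 0.15625.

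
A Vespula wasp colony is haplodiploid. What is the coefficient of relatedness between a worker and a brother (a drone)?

0.25

Her haploid brother carries none of their father's genes and a random half of their mother's genome; that half matches the maternal half of her own genome with probability 1/2: r = 1/2 · 1/2 = 1/4.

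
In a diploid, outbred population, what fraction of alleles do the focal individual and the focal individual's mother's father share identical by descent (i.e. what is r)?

Each parent–offspring link contributes a factor of 1/2, and independent paths through distinct common ancestors add.
Two parent–offspring links: r = (1/2)^2 = 1/4.

0.25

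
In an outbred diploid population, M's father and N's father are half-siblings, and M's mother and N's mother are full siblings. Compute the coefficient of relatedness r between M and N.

Wright's path rule: contributions from independent ancestry routes add.
M and N are related in two ways: half first cousins through their fathers (r = 1/16) and first cousins through their mothers (r = 1/8).
r = 1/16 + 1/8 = 3/16 = 0.1875.

0.1875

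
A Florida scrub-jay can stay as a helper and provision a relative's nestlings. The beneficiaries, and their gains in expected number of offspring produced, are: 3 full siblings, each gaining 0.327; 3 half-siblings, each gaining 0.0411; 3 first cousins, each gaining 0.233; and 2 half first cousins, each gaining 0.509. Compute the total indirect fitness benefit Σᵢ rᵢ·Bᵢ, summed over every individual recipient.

r to a full sibling = 0.5 (full sibs share both parents — two paths of length 2: r = 2·(1/2)^2 = 1/2).
r to a half-sibling = 0.25 (half-sibs share one parent — one path of length 2: r = (1/2)^2 = 1/4).
r to a first cousin = 1/8 (first cousins share one grandparent pair — two paths of length 4: r = 2·(1/2)^4 = 1/8).
r to a half first cousin = 0.0625 (half first cousins share one grandparent — one path of length 4: r = (1/2)^4 = 1/16).
Summing one r·B term per recipient: 3·0.5·0.327 + 3·0.25·0.0411 + 3·0.125·0.233 + 2·0.0625·0.509 = 0.672325.

0.672325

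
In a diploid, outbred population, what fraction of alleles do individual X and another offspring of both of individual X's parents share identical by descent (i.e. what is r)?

Each parent–offspring link contributes a factor of 1/2, and independent paths through distinct common ancestors add.
Full sibs share both parents — two paths of length 2: r = 2·(1/2)^2 = 1/2.

0.5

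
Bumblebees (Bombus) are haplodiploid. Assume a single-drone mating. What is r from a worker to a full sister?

Haplodiploid full sisters inherit their father's entire haploid genome identically (contributing 1/2) and on average half of their mother's contribution (1/2 · 1/2 = 1/4); r = 1/2 + 1/4 = 3/4.

0.75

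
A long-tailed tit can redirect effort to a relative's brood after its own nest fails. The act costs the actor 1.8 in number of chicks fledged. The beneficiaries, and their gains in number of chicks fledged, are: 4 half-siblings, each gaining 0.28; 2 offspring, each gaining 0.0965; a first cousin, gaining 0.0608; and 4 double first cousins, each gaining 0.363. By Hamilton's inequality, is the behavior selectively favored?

Hamilton's rule: the trait is favored when the sum of r·B over every recipient exceeds the actor's cost C.
r to a half-sibling = 1/4 (half-sibs share one parent — one path of length 2: r = (1/2)^2 = 1/4).
r to an offspring = 0.5 (one parent–offspring link: r = (1/2)^1 = 1/2).
r to a first cousin = 1/8 (first cousins share one grandparent pair — two paths of length 4: r = 2·(1/2)^4 = 1/8).
r to a double first cousin = 1/4 (double first cousins share both grandparent pairs — four paths of length 4: r = 4·(1/2)^4 = 1/4).
Summing one r·B term per recipient: 4·0.25·0.28 + 2·0.5·0.0965 + 1·0.125·0.0608 + 4·0.25·0.363 = 0.7471.
0.7471 < 1.8: the indirect benefit is less than the cost.

No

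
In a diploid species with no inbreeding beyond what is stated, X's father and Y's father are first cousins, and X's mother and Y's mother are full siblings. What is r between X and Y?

Relatedness sums over independent paths through distinct common ancestors.
X and Y are related in two ways: second cousins through their fathers (r = 1/32) and first cousins through their mothers (r = 1/8).
r = 1/32 + 1/8 = 5/32 = 0.15625.

0.15625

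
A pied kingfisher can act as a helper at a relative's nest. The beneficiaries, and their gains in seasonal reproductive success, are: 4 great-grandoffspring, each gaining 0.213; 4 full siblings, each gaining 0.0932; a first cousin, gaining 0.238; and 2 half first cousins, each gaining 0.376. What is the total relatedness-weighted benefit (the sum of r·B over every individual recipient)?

r to a great-grandoffspring = 1/8 (three parent–offspring links: r = (1/2)^3 = 1/8).
r to a full sibling = 0.5 (full sibs share both parents — two paths of length 2: r = 2·(1/2)^2 = 1/2).
r to a first cousin = 0.125 (first cousins share one grandparent pair — two paths of length 4: r = 2·(1/2)^4 = 1/8).
r to a half first cousin = 0.0625 (half first cousins share one grandparent — one path of length 4: r = (1/2)^4 = 1/16).
Summing one r·B term per recipient: 4·0.125·0.213 + 4·0.5·0.0932 + 1·0.125·0.238 + 2·0.0625·0.376 = 0.36965.

0.36965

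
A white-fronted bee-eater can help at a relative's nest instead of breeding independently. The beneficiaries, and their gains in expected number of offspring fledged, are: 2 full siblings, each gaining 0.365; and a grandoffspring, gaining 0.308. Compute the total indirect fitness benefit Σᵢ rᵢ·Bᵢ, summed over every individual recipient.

0.442

r to a full sibling = 1/2 (full sibs share both parents — two paths of length 2: r = 2·(1/2)^2 = 1/2).
r to a grandoffspring = 0.25 (two parent–offspring links: r = (1/2)^2 = 1/4).
Summing one r·B term per recipient: 2·0.5·0.365 + 1·0.25·0.308 = 0.442.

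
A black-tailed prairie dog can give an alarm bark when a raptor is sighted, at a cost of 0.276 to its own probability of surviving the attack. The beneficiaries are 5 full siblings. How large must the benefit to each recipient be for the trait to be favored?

r to a full sibling = 0.5 (full sibs share both parents — two paths of length 2: r = 2·(1/2)^2 = 1/2).
Hamilton's rule with n recipients of equal r: n·r·B > C, so B > C/(n·r) = 0.276/(5·0.5) = 0.1104.

0.1104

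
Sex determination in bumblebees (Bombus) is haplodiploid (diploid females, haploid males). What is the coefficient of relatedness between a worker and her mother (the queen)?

0.5

One meiotic link between diploid queen and diploid daughter: r = 1/2.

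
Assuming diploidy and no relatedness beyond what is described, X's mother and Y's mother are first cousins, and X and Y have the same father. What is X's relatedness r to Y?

Relatedness sums over independent paths through distinct common ancestors.
X and Y are related in two ways: second cousins through their mothers (r = 1/32) and half-sibs through their shared father (r = 1/4).
r = 1/32 + 1/4 = 0.28125.

0.28125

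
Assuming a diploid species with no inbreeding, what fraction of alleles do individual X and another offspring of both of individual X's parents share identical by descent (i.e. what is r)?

Each parent–offspring link contributes a factor of 1/2, and independent paths through distinct common ancestors add.
Full sibs share both parents — two paths of length 2: r = 2·(1/2)^2 = 1/2.

0.5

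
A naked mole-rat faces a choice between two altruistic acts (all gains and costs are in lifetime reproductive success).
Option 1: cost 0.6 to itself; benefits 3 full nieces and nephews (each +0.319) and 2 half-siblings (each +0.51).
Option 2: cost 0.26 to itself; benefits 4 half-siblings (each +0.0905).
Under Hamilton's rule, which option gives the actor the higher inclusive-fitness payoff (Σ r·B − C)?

Option 1: r to a full niece or nephew = 0.25.
Option 1: r to a half-sibling = 0.25.
Option 1: Σ r·B − C = (3·0.25·0.319 + 2·0.25·0.51) − 0.6 = -0.10575.
Option 2: r to a half-sibling = 0.25.
Option 2: Σ r·B − C = (4·0.25·0.0905) − 0.26 = -0.1695.
Option 1 has the higher net inclusive-fitness payoff.

Option 1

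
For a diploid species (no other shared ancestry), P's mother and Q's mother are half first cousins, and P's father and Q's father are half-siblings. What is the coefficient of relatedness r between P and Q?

Independent pedigree routes through distinct common ancestors add.
P and Q are related in two ways: half second cousins through their mothers (r = 1/64) and half first cousins through their fathers (r = 1/16).
r = 1/64 + 1/16 = 5/64 = 0.078125.

0.078125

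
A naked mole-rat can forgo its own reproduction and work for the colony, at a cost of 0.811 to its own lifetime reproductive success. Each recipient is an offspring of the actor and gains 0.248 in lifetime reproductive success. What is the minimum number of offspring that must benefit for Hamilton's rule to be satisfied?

r to an offspring = 0.5 (one parent–offspring link: r = (1/2)^1 = 1/2).
Hamilton's rule: n·r·B > C  ⇒  n > C/(r·B) = 0.811/(0.5·0.248) = 6.54.
The smallest integer exceeding 6.54 is 7.

7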